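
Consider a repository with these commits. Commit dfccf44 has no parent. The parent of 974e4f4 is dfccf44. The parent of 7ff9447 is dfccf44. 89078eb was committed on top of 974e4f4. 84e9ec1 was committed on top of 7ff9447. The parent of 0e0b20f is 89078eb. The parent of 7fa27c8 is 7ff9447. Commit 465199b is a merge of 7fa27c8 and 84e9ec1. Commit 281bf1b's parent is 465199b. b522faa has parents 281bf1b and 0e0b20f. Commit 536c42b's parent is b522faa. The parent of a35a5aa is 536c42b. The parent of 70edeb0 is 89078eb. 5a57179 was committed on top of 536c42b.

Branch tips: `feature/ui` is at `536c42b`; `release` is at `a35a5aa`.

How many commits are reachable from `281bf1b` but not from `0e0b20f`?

Reachable from 281bf1b: {281bf1b, 465199b, 7fa27c8, 7ff9447, 84e9ec1, dfccf44}.
Reachable from 0e0b20f: {0e0b20f, 89078eb, 974e4f4, dfccf44}.
In 281bf1b's history but not 0e0b20f's: {281bf1b, 465199b, 7fa27c8, 7ff9447, 84e9ec1} — 5 commits.

5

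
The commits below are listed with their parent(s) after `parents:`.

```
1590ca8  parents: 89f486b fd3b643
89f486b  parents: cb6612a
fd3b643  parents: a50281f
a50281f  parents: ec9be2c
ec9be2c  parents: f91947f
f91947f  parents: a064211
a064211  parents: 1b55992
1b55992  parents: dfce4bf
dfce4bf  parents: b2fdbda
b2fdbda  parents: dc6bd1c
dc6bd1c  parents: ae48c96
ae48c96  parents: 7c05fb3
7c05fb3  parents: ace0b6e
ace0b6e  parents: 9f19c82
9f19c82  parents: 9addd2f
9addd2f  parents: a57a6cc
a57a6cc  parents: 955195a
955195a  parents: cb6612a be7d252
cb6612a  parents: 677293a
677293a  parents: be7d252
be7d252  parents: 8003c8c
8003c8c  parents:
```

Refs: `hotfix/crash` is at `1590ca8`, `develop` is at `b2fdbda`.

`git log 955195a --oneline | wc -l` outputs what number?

Walking parent pointers from 955195a: reachable set = {677293a, 8003c8c, 955195a, be7d252, cb6612a}.
That is 5 commits.

5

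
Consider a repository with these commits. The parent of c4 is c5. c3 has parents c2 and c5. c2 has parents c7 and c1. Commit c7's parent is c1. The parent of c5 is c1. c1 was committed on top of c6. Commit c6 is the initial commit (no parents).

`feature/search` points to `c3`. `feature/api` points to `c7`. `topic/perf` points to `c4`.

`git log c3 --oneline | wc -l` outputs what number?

Walking parent pointers from c3: reachable set = {c1, c2, c3, c5, c6, c7}.
That is 6 commits.

6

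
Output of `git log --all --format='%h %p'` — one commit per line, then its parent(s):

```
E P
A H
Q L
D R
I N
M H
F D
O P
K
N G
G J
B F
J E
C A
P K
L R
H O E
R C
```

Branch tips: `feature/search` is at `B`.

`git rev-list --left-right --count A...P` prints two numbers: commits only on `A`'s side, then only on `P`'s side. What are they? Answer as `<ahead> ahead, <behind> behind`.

4 ahead, 0 behind

Reachable from A: {A, E, H, K, O, P}.
Reachable from P: {K, P}.
Only in A's history (ahead): {A, E, H, O} — 4.
Only in P's history (behind): {} — 0.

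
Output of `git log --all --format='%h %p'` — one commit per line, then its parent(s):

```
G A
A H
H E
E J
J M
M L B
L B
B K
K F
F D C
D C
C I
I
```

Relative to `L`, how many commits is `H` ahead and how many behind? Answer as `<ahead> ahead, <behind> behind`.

Reachable from H: {B, C, D, E, F, H, I, J, K, L, M}.
Reachable from L: {B, C, D, F, I, K, L}.
Only in H's history (ahead): {E, H, J, M} — 4.
Only in L's history (behind): {} — 0.

4 ahead, 0 behind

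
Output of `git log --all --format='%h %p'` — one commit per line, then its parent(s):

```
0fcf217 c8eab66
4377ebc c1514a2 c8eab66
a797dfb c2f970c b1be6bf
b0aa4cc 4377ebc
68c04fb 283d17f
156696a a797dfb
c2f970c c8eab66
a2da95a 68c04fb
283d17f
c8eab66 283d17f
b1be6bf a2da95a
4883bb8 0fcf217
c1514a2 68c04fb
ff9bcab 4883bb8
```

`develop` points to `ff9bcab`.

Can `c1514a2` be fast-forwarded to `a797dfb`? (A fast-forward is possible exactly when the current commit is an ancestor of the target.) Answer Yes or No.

A fast-forward from c1514a2 to a797dfb is possible iff c1514a2 is an ancestor of a797dfb.
Ancestors of a797dfb: {283d17f, 68c04fb, a2da95a, a797dfb, b1be6bf, c2f970c, c8eab66}.
c1514a2 is not among them, so fast-forward is not possible.

No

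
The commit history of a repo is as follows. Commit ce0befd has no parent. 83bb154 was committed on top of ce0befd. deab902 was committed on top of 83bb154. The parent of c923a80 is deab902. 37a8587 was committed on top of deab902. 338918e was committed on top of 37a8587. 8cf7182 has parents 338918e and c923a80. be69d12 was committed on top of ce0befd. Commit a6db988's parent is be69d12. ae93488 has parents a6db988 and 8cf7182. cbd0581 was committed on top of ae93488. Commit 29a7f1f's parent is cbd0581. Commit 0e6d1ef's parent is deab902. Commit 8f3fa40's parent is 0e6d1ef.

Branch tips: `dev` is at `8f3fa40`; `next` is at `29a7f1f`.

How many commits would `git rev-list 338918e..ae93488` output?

5

Reachable from ae93488: {338918e, 37a8587, 83bb154, 8cf7182, a6db988, ae93488, be69d12, c923a80, ce0befd, deab902}.
Reachable from 338918e: {338918e, 37a8587, 83bb154, ce0befd, deab902}.
In ae93488's history but not 338918e's: {8cf7182, a6db988, ae93488, be69d12, c923a80} — 5 commits.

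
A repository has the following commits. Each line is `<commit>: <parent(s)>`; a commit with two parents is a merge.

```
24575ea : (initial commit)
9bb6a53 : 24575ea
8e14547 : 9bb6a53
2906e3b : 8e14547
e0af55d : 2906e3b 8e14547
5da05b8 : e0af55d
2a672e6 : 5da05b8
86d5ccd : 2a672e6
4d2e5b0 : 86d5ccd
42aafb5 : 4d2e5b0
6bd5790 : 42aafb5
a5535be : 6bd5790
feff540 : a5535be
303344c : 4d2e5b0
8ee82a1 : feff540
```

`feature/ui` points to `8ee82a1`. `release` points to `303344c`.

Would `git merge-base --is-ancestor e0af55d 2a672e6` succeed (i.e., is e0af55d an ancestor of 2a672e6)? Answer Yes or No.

Yes

Ancestors of 2a672e6 (commits reachable by following parents): {24575ea, 2906e3b, 2a672e6, 5da05b8, 8e14547, 9bb6a53, e0af55d}.
e0af55d is in that set, so it is an ancestor of 2a672e6.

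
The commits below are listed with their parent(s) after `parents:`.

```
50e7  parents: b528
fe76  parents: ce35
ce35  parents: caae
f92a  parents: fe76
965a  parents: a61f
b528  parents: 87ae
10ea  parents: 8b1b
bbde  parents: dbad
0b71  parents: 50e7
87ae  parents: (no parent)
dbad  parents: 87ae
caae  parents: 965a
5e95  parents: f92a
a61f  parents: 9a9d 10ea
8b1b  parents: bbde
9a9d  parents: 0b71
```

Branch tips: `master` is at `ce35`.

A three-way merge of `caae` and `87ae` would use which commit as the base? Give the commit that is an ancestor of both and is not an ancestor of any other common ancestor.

87ae

Ancestors of caae: {0b71, 10ea, 50e7, 87ae, 8b1b, 965a, 9a9d, a61f, b528, bbde, caae, dbad}.
Ancestors of 87ae: {87ae}.
Common ancestors: {87ae}.
The only common ancestor is 87ae, so it is the merge base.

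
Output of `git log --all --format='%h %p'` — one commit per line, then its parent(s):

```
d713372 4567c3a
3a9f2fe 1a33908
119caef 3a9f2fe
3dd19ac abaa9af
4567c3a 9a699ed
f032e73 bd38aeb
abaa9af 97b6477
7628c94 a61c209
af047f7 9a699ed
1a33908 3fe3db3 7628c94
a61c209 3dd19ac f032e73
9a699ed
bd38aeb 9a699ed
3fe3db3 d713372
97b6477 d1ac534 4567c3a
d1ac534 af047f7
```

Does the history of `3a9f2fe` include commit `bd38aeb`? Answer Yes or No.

Ancestors of 3a9f2fe (commits reachable by following parents): {1a33908, 3a9f2fe, 3dd19ac, 3fe3db3, 4567c3a, 7628c94, 97b6477, 9a699ed, a61c209, abaa9af, af047f7, bd38aeb, d1ac534, d713372, f032e73}.
bd38aeb is in that set, so it is an ancestor of 3a9f2fe.

Yes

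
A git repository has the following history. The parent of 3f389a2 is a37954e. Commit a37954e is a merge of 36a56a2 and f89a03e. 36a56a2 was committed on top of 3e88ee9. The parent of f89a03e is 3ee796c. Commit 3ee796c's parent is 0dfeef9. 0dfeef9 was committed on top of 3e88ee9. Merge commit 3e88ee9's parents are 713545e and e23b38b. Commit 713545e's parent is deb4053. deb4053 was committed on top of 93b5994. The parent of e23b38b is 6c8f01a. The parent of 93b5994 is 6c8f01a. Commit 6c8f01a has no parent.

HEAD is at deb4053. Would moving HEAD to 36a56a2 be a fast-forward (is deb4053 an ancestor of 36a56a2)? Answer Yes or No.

Yes

A fast-forward from deb4053 to 36a56a2 is possible iff deb4053 is an ancestor of 36a56a2.
Ancestors of 36a56a2: {36a56a2, 3e88ee9, 6c8f01a, 713545e, 93b5994, deb4053, e23b38b}.
deb4053 is among them, so fast-forward is possible.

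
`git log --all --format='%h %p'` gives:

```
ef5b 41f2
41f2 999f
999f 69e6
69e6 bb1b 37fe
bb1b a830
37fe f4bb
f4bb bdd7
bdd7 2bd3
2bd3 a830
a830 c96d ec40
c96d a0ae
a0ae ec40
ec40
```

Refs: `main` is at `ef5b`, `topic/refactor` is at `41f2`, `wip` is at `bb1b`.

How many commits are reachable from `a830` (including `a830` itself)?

4

Walking parent pointers from a830: reachable set = {a0ae, a830, c96d, ec40}.
That is 4 commits.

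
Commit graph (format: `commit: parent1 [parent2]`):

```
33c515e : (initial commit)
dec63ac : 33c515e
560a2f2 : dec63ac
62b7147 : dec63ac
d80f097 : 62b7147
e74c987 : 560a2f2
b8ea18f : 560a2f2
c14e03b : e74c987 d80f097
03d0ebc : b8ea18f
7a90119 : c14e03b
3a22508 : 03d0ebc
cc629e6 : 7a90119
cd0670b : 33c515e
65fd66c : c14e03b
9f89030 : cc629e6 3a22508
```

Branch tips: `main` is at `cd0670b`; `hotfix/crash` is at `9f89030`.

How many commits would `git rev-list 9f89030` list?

13

Walking parent pointers from 9f89030: reachable set = {03d0ebc, 33c515e, 3a22508, 560a2f2, 62b7147, 7a90119, 9f89030, b8ea18f, c14e03b, cc629e6, d80f097, dec63ac, e74c987}.
That is 13 commits.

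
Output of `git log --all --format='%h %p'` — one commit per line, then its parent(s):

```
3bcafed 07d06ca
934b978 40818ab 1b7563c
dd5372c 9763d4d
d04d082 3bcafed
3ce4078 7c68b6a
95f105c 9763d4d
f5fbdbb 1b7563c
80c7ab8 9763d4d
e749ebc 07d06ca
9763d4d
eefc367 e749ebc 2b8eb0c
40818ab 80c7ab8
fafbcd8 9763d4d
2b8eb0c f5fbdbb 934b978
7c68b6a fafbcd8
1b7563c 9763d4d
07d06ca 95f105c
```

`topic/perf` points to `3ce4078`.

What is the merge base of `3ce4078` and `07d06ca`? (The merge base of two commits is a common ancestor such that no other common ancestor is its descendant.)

9763d4d

Ancestors of 3ce4078: {3ce4078, 7c68b6a, 9763d4d, fafbcd8}.
Ancestors of 07d06ca: {07d06ca, 95f105c, 9763d4d}.
Common ancestors: {9763d4d}.
The only common ancestor is 9763d4d, so it is the merge base.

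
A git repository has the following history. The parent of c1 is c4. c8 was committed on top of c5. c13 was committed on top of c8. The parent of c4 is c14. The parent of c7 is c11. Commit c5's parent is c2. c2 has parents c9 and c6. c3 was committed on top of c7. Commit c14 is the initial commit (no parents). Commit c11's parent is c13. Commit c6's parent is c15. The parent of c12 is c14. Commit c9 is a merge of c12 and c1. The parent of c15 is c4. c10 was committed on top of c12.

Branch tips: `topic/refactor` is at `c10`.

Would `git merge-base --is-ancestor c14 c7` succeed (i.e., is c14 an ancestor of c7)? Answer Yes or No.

Yes

Ancestors of c7 (commits reachable by following parents): {c1, c11, c12, c13, c14, c15, c2, c4, c5, c6, c7, c8, c9}.
c14 is in that set, so it is an ancestor of c7.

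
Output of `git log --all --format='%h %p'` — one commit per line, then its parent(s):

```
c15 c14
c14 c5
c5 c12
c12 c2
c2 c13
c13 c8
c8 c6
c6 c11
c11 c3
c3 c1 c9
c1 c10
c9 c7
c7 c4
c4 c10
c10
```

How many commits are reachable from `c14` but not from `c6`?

Reachable from c14: {c1, c10, c11, c12, c13, c14, c2, c3, c4, c5, c6, c7, c8, c9}.
Reachable from c6: {c1, c10, c11, c3, c4, c6, c7, c9}.
In c14's history but not c6's: {c12, c13, c14, c2, c5, c8} — 6 commits.

6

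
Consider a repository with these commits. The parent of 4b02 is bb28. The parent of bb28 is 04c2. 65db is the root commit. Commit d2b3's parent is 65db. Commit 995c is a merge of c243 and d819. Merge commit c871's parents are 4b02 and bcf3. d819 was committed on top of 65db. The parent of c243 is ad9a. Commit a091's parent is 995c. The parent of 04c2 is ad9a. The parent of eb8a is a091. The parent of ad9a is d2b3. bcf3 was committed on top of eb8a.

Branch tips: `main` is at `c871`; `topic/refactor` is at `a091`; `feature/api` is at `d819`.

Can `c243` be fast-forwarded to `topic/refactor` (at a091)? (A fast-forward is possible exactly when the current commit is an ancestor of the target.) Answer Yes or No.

A fast-forward from c243 to a091 is possible iff c243 is an ancestor of a091.
Ancestors of a091: {65db, 995c, a091, ad9a, c243, d2b3, d819}.
c243 is among them, so fast-forward is possible.

Yes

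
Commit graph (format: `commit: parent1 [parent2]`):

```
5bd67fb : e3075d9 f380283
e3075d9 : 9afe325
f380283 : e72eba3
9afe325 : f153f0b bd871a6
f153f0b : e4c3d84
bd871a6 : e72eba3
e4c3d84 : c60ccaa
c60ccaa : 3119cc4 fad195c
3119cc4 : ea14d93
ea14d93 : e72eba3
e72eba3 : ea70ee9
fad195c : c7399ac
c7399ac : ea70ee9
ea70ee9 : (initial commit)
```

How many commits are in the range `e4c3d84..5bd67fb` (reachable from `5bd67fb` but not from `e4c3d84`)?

Reachable from 5bd67fb: {3119cc4, 5bd67fb, 9afe325, bd871a6, c60ccaa, c7399ac, e3075d9, e4c3d84, e72eba3, ea14d93, ea70ee9, f153f0b, f380283, fad195c}.
Reachable from e4c3d84: {3119cc4, c60ccaa, c7399ac, e4c3d84, e72eba3, ea14d93, ea70ee9, fad195c}.
In 5bd67fb's history but not e4c3d84's: {5bd67fb, 9afe325, bd871a6, e3075d9, f153f0b, f380283} — 6 commits.

6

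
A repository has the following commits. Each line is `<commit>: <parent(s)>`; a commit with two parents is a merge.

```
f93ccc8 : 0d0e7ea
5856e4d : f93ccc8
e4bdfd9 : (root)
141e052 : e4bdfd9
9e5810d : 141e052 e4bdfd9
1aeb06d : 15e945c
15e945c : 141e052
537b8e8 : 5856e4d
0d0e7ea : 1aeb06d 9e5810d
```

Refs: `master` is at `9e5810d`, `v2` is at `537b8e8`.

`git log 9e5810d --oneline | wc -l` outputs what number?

Walking parent pointers from 9e5810d: reachable set = {141e052, 9e5810d, e4bdfd9}.
That is 3 commits.

3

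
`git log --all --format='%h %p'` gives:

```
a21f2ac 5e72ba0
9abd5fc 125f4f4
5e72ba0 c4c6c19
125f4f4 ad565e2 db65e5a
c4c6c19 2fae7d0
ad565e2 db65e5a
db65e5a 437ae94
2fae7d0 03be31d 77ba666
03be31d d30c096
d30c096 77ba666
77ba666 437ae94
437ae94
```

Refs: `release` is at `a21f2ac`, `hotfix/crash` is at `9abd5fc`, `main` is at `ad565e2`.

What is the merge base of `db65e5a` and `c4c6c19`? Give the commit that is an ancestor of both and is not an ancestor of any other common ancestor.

437ae94

Ancestors of db65e5a: {437ae94, db65e5a}.
Ancestors of c4c6c19: {03be31d, 2fae7d0, 437ae94, 77ba666, c4c6c19, d30c096}.
Common ancestors: {437ae94}.
The only common ancestor is 437ae94, so it is the merge base.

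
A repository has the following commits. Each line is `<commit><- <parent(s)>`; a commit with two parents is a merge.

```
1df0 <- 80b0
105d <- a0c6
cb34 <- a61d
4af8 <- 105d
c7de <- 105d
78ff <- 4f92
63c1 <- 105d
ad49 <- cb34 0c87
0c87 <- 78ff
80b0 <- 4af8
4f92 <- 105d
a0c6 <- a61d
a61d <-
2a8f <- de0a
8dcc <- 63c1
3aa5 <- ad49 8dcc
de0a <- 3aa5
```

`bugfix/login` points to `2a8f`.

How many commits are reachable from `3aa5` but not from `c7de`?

8

Reachable from 3aa5: {0c87, 105d, 3aa5, 4f92, 63c1, 78ff, 8dcc, a0c6, a61d, ad49, cb34}.
Reachable from c7de: {105d, a0c6, a61d, c7de}.
In 3aa5's history but not c7de's: {0c87, 3aa5, 4f92, 63c1, 78ff, 8dcc, ad49, cb34} — 8 commits.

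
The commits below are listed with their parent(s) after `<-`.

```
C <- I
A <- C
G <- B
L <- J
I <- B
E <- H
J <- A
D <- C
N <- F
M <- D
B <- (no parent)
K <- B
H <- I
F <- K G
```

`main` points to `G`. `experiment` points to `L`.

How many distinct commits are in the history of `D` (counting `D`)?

Walking parent pointers from D: reachable set = {B, C, D, I}.
That is 4 commits.

4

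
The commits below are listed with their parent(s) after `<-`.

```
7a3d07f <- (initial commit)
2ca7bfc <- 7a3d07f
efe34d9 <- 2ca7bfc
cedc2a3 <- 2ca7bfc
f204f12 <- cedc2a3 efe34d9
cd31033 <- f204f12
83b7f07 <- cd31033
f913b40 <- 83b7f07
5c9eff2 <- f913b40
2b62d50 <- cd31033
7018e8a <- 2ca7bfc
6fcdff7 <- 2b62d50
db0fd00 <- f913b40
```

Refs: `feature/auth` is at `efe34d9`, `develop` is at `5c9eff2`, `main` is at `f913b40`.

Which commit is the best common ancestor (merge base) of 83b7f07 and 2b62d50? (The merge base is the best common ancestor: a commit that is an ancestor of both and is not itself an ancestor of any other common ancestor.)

cd31033

Ancestors of 83b7f07: {2ca7bfc, 7a3d07f, 83b7f07, cd31033, cedc2a3, efe34d9, f204f12}.
Ancestors of 2b62d50: {2b62d50, 2ca7bfc, 7a3d07f, cd31033, cedc2a3, efe34d9, f204f12}.
Common ancestors: {2ca7bfc, 7a3d07f, cd31033, cedc2a3, efe34d9, f204f12}.
Among these, cd31033 is not an ancestor of any other common ancestor — it is the merge base.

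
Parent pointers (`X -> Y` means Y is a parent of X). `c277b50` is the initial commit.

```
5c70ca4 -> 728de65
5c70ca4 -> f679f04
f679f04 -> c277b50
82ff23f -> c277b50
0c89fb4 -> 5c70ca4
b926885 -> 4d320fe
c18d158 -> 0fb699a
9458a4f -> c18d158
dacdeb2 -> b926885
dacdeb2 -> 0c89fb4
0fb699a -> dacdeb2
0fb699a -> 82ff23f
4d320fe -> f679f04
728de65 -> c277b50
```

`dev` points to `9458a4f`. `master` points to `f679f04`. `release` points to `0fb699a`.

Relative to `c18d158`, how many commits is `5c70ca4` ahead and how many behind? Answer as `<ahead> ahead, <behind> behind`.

Reachable from 5c70ca4: {5c70ca4, 728de65, c277b50, f679f04}.
Reachable from c18d158: {0c89fb4, 0fb699a, 4d320fe, 5c70ca4, 728de65, 82ff23f, b926885, c18d158, c277b50, dacdeb2, f679f04}.
Only in 5c70ca4's history (ahead): {} — 0.
Only in c18d158's history (behind): {0c89fb4, 0fb699a, 4d320fe, 82ff23f, b926885, c18d158, dacdeb2} — 7.

0 ahead, 7 behind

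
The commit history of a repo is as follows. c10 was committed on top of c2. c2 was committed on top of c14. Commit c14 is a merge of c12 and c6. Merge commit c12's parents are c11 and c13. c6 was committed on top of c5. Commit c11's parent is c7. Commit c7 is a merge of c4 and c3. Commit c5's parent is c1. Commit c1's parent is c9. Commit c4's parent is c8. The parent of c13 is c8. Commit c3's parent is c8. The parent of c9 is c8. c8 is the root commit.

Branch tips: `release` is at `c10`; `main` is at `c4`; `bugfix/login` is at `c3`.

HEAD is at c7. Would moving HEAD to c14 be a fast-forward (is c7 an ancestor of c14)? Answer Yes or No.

Yes

A fast-forward from c7 to c14 is possible iff c7 is an ancestor of c14.
Ancestors of c14: {c1, c11, c12, c13, c14, c3, c4, c5, c6, c7, c8, c9}.
c7 is among them, so fast-forward is possible.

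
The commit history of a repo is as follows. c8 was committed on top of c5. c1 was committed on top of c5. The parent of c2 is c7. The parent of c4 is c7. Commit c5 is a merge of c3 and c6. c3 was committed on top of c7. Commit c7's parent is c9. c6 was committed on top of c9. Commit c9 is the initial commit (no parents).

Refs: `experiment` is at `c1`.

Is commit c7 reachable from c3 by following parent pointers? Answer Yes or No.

Ancestors of c3 (commits reachable by following parents): {c3, c7, c9}.
c7 is in that set, so it is an ancestor of c3.

Yes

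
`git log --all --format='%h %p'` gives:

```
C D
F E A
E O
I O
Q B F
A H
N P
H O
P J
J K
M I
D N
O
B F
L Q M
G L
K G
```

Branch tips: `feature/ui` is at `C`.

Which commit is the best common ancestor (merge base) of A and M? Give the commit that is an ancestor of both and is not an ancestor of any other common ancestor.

Ancestors of A: {A, H, O}.
Ancestors of M: {I, M, O}.
Common ancestors: {O}.
The only common ancestor is O, so it is the merge base.

O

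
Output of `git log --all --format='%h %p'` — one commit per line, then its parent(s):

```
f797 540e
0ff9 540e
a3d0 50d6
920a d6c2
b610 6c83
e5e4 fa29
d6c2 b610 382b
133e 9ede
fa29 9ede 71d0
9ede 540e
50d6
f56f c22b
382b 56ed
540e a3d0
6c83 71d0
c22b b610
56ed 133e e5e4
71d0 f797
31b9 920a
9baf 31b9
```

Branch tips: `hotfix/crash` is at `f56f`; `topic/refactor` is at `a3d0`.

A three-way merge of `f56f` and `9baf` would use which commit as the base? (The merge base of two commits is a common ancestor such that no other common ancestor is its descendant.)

b610

Ancestors of f56f: {50d6, 540e, 6c83, 71d0, a3d0, b610, c22b, f56f, f797}.
Ancestors of 9baf: {133e, 31b9, 382b, 50d6, 540e, 56ed, 6c83, 71d0, 920a, 9baf, 9ede, a3d0, b610, d6c2, e5e4, f797, fa29}.
Common ancestors: {50d6, 540e, 6c83, 71d0, a3d0, b610, f797}.
Among these, b610 is not an ancestor of any other common ancestor — it is the merge base.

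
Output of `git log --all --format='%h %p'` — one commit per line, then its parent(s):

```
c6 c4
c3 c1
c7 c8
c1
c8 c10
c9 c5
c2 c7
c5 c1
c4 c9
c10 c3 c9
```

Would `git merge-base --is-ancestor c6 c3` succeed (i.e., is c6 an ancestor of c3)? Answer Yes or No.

No

Ancestors of c3: {c1, c3}.
c6 is not in that set, so it is not an ancestor of c3.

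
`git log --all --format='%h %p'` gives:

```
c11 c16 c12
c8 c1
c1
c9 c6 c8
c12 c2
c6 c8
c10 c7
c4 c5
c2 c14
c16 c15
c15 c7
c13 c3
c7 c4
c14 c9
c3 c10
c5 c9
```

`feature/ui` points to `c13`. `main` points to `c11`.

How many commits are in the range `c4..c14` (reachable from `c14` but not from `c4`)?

Reachable from c14: {c1, c14, c6, c8, c9}.
Reachable from c4: {c1, c4, c5, c6, c8, c9}.
In c14's history but not c4's: {c14} — 1 commit.

1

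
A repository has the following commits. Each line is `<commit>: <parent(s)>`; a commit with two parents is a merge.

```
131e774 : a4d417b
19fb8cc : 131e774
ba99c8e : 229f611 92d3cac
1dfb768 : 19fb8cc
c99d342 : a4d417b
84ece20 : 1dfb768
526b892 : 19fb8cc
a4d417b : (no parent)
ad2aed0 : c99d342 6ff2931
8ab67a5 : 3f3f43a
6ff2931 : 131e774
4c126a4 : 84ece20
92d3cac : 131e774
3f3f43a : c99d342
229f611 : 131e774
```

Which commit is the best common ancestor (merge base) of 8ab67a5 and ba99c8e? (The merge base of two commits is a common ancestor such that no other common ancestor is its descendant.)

Ancestors of 8ab67a5: {3f3f43a, 8ab67a5, a4d417b, c99d342}.
Ancestors of ba99c8e: {131e774, 229f611, 92d3cac, a4d417b, ba99c8e}.
Common ancestors: {a4d417b}.
The only common ancestor is a4d417b, so it is the merge base.

a4d417b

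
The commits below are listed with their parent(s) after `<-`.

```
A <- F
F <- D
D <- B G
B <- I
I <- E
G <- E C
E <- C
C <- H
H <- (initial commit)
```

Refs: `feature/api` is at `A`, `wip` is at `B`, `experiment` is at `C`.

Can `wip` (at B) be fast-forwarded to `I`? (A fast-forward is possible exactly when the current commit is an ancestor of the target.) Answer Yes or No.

No

A fast-forward from B to I is possible iff B is an ancestor of I.
Ancestors of I: {C, E, H, I}.
B is not among them, so fast-forward is not possible.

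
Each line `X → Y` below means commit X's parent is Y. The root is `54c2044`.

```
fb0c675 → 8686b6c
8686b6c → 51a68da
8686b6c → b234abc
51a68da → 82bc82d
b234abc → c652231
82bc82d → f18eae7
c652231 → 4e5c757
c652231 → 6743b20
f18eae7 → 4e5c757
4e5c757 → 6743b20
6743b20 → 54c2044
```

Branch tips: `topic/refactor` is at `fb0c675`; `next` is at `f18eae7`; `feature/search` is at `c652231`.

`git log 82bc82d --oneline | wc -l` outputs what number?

5

Walking parent pointers from 82bc82d: reachable set = {4e5c757, 54c2044, 6743b20, 82bc82d, f18eae7}.
That is 5 commits.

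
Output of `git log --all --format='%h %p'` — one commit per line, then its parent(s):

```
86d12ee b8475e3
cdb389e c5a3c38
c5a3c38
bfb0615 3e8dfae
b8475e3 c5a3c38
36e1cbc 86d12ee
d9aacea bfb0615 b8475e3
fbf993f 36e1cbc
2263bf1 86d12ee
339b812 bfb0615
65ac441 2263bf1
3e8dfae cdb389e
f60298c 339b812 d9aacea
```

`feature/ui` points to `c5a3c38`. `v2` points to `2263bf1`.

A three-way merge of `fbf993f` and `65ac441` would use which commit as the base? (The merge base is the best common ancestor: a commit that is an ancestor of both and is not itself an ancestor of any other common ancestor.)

Ancestors of fbf993f: {36e1cbc, 86d12ee, b8475e3, c5a3c38, fbf993f}.
Ancestors of 65ac441: {2263bf1, 65ac441, 86d12ee, b8475e3, c5a3c38}.
Common ancestors: {86d12ee, b8475e3, c5a3c38}.
Among these, 86d12ee is not an ancestor of any other common ancestor — it is the merge base.

86d12ee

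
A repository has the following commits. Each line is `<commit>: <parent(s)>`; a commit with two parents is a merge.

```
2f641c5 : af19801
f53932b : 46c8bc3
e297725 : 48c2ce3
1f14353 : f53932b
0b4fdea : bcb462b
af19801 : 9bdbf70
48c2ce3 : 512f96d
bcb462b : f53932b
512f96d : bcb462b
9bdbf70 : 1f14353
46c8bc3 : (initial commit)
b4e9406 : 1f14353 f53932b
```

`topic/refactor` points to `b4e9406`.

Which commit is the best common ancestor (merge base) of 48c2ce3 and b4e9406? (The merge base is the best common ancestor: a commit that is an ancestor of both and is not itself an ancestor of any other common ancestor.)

f53932b

Ancestors of 48c2ce3: {46c8bc3, 48c2ce3, 512f96d, bcb462b, f53932b}.
Ancestors of b4e9406: {1f14353, 46c8bc3, b4e9406, f53932b}.
Common ancestors: {46c8bc3, f53932b}.
Among these, f53932b is not an ancestor of any other common ancestor — it is the merge base.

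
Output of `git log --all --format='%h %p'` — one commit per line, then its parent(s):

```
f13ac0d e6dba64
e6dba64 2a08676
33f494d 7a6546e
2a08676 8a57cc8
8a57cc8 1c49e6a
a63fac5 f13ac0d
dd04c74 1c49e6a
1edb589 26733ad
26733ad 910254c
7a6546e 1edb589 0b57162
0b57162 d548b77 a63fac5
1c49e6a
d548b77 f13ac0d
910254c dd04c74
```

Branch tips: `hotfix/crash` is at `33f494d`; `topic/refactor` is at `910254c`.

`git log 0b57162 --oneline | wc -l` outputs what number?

8

Walking parent pointers from 0b57162: reachable set = {0b57162, 1c49e6a, 2a08676, 8a57cc8, a63fac5, d548b77, e6dba64, f13ac0d}.
That is 8 commits.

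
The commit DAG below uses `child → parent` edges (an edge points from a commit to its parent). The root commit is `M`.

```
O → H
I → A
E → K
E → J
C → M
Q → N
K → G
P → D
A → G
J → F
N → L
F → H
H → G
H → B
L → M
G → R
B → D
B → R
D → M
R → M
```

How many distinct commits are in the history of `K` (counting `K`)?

4

Walking parent pointers from K: reachable set = {G, K, M, R}.
That is 4 commits.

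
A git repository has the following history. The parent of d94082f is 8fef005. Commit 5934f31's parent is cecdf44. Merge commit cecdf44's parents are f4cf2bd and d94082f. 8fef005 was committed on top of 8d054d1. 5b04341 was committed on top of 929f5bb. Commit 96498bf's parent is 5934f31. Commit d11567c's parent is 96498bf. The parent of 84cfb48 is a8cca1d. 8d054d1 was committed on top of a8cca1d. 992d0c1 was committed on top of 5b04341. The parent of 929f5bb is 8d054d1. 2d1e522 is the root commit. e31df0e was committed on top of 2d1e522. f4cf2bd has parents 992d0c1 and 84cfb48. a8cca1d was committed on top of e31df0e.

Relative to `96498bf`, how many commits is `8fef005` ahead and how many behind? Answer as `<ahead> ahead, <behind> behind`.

0 ahead, 9 behind

Reachable from 8fef005: {2d1e522, 8d054d1, 8fef005, a8cca1d, e31df0e}.
Reachable from 96498bf: {2d1e522, 5934f31, 5b04341, 84cfb48, 8d054d1, 8fef005, 929f5bb, 96498bf, 992d0c1, a8cca1d, cecdf44, d94082f, e31df0e, f4cf2bd}.
Only in 8fef005's history (ahead): {} — 0.
Only in 96498bf's history (behind): {5934f31, 5b04341, 84cfb48, 929f5bb, 96498bf, 992d0c1, cecdf44, d94082f, f4cf2bd} — 9.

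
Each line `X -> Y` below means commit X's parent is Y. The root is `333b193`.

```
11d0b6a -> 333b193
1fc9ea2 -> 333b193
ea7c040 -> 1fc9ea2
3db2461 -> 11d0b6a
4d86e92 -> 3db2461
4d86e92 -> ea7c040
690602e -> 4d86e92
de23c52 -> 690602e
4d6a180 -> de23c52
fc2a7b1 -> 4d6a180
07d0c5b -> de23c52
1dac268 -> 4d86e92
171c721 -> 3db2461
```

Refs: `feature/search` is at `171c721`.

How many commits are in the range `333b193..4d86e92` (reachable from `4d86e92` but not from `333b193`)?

5

Reachable from 4d86e92: {11d0b6a, 1fc9ea2, 333b193, 3db2461, 4d86e92, ea7c040}.
Reachable from 333b193: {333b193}.
In 4d86e92's history but not 333b193's: {11d0b6a, 1fc9ea2, 3db2461, 4d86e92, ea7c040} — 5 commits.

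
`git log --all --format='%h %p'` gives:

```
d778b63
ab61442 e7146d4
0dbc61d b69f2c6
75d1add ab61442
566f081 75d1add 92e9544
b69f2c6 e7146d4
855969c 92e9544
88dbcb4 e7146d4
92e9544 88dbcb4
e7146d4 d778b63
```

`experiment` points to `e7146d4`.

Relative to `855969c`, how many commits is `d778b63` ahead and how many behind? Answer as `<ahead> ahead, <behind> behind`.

Reachable from d778b63: {d778b63}.
Reachable from 855969c: {855969c, 88dbcb4, 92e9544, d778b63, e7146d4}.
Only in d778b63's history (ahead): {} — 0.
Only in 855969c's history (behind): {855969c, 88dbcb4, 92e9544, e7146d4} — 4.

0 ahead, 4 behind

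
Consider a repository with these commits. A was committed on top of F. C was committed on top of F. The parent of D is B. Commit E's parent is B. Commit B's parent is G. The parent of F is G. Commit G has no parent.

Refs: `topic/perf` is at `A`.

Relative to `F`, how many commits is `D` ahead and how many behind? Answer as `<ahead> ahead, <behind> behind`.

Reachable from D: {B, D, G}.
Reachable from F: {F, G}.
Only in D's history (ahead): {B, D} — 2.
Only in F's history (behind): {F} — 1.

2 ahead, 1 behind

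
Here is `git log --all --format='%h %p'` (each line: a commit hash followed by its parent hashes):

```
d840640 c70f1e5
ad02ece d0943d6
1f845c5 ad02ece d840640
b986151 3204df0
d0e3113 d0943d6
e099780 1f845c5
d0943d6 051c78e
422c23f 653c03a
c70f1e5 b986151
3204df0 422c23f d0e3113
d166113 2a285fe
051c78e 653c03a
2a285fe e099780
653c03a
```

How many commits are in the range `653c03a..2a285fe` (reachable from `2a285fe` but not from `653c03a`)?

12

Reachable from 2a285fe: {051c78e, 1f845c5, 2a285fe, 3204df0, 422c23f, 653c03a, ad02ece, b986151, c70f1e5, d0943d6, d0e3113, d840640, e099780}.
Reachable from 653c03a: {653c03a}.
In 2a285fe's history but not 653c03a's: {051c78e, 1f845c5, 2a285fe, 3204df0, 422c23f, ad02ece, b986151, c70f1e5, d0943d6, d0e3113, d840640, e099780} — 12 commits.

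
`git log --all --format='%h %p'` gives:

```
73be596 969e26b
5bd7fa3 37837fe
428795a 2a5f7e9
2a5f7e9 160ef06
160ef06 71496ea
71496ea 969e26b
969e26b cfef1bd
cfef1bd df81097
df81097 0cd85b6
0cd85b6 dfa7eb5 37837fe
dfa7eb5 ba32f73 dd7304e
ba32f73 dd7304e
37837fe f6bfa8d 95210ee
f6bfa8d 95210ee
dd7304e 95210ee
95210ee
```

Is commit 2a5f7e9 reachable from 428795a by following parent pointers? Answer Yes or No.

Ancestors of 428795a (commits reachable by following parents): {0cd85b6, 160ef06, 2a5f7e9, 37837fe, 428795a, 71496ea, 95210ee, 969e26b, ba32f73, cfef1bd, dd7304e, df81097, dfa7eb5, f6bfa8d}.
2a5f7e9 is in that set, so it is an ancestor of 428795a.

Yes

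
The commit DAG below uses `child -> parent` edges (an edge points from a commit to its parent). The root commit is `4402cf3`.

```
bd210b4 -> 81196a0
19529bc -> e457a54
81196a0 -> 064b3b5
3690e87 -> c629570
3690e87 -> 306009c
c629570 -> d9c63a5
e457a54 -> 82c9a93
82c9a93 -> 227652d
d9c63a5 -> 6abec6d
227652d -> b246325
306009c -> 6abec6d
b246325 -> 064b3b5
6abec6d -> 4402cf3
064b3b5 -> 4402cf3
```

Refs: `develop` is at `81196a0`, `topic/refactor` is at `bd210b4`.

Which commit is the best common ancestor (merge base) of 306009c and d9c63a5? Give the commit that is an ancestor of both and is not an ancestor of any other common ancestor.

Ancestors of 306009c: {306009c, 4402cf3, 6abec6d}.
Ancestors of d9c63a5: {4402cf3, 6abec6d, d9c63a5}.
Common ancestors: {4402cf3, 6abec6d}.
Among these, 6abec6d is not an ancestor of any other common ancestor — it is the merge base.

6abec6d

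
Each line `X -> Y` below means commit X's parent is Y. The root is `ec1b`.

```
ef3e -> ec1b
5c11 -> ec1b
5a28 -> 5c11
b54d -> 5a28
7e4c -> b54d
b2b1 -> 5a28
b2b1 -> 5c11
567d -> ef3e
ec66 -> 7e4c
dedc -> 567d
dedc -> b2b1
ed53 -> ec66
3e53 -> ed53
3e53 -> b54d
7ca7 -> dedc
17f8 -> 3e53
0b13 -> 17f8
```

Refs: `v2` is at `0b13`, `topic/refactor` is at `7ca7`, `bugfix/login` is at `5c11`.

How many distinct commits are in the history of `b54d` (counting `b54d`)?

Walking parent pointers from b54d: reachable set = {5a28, 5c11, b54d, ec1b}.
That is 4 commits.

4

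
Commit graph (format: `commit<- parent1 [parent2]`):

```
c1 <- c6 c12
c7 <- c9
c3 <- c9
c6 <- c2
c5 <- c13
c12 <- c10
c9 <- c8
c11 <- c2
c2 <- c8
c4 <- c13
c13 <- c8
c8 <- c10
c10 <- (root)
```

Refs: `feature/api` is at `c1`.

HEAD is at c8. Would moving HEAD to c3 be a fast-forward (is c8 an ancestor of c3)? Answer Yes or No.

A fast-forward from c8 to c3 is possible iff c8 is an ancestor of c3.
Ancestors of c3: {c10, c3, c8, c9}.
c8 is among them, so fast-forward is possible.

Yes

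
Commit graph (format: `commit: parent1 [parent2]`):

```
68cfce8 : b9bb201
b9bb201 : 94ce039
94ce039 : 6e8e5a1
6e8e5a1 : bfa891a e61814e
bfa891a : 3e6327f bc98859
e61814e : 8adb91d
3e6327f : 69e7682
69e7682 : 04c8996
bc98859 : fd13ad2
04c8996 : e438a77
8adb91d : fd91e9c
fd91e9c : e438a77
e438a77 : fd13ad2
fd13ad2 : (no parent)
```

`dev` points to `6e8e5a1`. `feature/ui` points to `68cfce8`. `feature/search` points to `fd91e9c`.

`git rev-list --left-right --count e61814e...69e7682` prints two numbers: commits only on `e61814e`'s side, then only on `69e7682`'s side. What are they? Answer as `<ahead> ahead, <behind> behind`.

Reachable from e61814e: {8adb91d, e438a77, e61814e, fd13ad2, fd91e9c}.
Reachable from 69e7682: {04c8996, 69e7682, e438a77, fd13ad2}.
Only in e61814e's history (ahead): {8adb91d, e61814e, fd91e9c} — 3.
Only in 69e7682's history (behind): {04c8996, 69e7682} — 2.

3 ahead, 2 behind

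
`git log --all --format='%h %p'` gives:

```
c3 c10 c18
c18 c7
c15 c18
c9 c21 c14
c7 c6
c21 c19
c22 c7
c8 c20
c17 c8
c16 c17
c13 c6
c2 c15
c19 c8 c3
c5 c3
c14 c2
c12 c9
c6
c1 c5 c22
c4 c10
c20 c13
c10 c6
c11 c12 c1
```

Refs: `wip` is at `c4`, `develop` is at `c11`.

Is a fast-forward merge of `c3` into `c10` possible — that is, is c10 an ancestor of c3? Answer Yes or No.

Yes

A fast-forward from c10 to c3 is possible iff c10 is an ancestor of c3.
Ancestors of c3: {c10, c18, c3, c6, c7}.
c10 is among them, so fast-forward is possible.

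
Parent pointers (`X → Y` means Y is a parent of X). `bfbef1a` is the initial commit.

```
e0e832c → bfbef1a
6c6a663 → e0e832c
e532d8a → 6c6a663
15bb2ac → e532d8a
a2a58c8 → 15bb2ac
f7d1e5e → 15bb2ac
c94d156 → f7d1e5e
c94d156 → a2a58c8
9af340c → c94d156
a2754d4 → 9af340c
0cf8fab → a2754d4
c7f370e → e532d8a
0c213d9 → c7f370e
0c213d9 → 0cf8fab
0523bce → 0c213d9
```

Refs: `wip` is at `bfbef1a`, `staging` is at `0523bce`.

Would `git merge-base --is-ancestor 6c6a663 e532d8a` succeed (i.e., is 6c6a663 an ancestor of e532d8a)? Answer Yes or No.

Ancestors of e532d8a (commits reachable by following parents): {6c6a663, bfbef1a, e0e832c, e532d8a}.
6c6a663 is in that set, so it is an ancestor of e532d8a.

Yes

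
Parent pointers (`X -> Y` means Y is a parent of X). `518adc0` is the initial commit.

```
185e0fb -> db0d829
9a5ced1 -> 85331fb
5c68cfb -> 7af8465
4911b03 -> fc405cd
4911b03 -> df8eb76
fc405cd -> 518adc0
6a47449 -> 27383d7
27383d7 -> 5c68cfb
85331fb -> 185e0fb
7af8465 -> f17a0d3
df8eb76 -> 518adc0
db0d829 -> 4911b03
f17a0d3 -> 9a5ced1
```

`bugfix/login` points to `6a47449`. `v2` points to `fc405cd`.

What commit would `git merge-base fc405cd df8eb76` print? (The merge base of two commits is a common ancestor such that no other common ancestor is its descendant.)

518adc0

Ancestors of fc405cd: {518adc0, fc405cd}.
Ancestors of df8eb76: {518adc0, df8eb76}.
Common ancestors: {518adc0}.
The only common ancestor is 518adc0, so it is the merge base.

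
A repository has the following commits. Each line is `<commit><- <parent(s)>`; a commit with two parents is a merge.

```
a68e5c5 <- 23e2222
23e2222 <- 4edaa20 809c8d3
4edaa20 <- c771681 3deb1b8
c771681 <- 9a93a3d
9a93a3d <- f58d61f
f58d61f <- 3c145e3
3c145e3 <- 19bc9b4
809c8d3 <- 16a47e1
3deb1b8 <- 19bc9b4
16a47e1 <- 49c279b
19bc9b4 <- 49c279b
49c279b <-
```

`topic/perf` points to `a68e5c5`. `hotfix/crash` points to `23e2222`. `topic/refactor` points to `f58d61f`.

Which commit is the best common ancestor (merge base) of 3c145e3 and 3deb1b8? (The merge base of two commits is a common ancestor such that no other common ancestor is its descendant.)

Ancestors of 3c145e3: {19bc9b4, 3c145e3, 49c279b}.
Ancestors of 3deb1b8: {19bc9b4, 3deb1b8, 49c279b}.
Common ancestors: {19bc9b4, 49c279b}.
Among these, 19bc9b4 is not an ancestor of any other common ancestor — it is the merge base.

19bc9b4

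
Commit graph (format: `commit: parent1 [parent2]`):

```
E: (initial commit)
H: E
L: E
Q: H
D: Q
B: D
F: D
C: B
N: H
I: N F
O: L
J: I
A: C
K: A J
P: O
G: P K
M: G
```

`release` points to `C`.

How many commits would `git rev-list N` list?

Walking parent pointers from N: reachable set = {E, H, N}.
That is 3 commits.

3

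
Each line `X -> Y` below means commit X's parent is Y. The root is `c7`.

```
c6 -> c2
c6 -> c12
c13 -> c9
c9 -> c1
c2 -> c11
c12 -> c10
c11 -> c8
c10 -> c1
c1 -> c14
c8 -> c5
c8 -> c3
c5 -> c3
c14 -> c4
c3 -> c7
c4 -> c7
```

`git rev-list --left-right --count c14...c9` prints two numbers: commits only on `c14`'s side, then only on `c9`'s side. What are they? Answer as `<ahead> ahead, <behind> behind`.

0 ahead, 2 behind

Reachable from c14: {c14, c4, c7}.
Reachable from c9: {c1, c14, c4, c7, c9}.
Only in c14's history (ahead): {} — 0.
Only in c9's history (behind): {c1, c9} — 2.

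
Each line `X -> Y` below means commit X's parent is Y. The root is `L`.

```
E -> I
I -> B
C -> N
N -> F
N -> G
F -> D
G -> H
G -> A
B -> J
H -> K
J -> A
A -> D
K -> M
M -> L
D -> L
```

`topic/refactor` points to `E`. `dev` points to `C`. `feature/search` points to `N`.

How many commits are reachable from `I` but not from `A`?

3

Reachable from I: {A, B, D, I, J, L}.
Reachable from A: {A, D, L}.
In I's history but not A's: {B, I, J} — 3 commits.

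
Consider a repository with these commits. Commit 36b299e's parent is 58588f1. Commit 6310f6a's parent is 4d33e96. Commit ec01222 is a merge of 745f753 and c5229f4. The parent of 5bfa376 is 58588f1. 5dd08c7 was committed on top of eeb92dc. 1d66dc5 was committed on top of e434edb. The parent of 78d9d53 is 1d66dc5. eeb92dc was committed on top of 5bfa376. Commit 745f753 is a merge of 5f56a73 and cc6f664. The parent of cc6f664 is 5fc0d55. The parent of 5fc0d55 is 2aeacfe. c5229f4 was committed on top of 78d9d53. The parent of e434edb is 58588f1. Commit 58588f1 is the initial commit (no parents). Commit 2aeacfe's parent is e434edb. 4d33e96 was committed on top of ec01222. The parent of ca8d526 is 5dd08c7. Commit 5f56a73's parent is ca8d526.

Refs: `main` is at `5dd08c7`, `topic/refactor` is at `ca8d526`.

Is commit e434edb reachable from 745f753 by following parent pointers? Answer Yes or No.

Yes

Ancestors of 745f753 (commits reachable by following parents): {2aeacfe, 58588f1, 5bfa376, 5dd08c7, 5f56a73, 5fc0d55, 745f753, ca8d526, cc6f664, e434edb, eeb92dc}.
e434edb is in that set, so it is an ancestor of 745f753.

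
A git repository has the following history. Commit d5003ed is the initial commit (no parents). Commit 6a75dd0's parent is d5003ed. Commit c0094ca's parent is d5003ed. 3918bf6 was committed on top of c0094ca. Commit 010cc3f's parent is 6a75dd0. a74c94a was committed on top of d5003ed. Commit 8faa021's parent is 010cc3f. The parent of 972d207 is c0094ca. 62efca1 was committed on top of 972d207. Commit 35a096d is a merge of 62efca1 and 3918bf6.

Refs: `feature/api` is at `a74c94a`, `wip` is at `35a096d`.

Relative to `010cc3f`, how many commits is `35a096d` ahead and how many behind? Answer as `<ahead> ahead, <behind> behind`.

Reachable from 35a096d: {35a096d, 3918bf6, 62efca1, 972d207, c0094ca, d5003ed}.
Reachable from 010cc3f: {010cc3f, 6a75dd0, d5003ed}.
Only in 35a096d's history (ahead): {35a096d, 3918bf6, 62efca1, 972d207, c0094ca} — 5.
Only in 010cc3f's history (behind): {010cc3f, 6a75dd0} — 2.

5 ahead, 2 behind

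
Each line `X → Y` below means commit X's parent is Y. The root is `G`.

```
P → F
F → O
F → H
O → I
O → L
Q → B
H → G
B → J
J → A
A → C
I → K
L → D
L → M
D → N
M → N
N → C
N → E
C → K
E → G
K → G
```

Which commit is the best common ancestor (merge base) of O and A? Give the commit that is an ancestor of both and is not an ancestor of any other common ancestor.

C

Ancestors of O: {C, D, E, G, I, K, L, M, N, O}.
Ancestors of A: {A, C, G, K}.
Common ancestors: {C, G, K}.
Among these, C is not an ancestor of any other common ancestor — it is the merge base.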